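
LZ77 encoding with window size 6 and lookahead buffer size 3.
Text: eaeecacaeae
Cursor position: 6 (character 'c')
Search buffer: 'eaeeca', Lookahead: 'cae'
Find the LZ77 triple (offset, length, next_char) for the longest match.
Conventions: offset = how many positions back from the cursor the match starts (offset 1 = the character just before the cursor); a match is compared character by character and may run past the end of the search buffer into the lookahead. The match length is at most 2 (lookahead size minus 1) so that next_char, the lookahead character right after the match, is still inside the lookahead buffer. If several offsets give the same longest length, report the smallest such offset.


Try each offset into the search buffer:
  offset=1 (pos 5, char 'a'): match length 0
  offset=2 (pos 4, char 'c'): match length 2
  offset=3 (pos 3, char 'e'): match length 0
  offset=4 (pos 2, char 'e'): match length 0
  offset=5 (pos 1, char 'a'): match length 0
  offset=6 (pos 0, char 'e'): match length 0
Longest match has length 2 at offset 2.
next_char = character at position 6 + 2 = 8 -> 'e'

Best match: offset=2, length=2 (matching 'ca' starting at position 4)
LZ77 triple: (2, 2, 'e')


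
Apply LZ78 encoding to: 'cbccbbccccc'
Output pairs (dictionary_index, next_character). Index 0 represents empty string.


LZ78 encoding steps:
Dictionary: {0: ''}
Step 1: w='' (idx 0), next='c' -> output (0, 'c'), add 'c' as idx 1
Step 2: w='' (idx 0), next='b' -> output (0, 'b'), add 'b' as idx 2
Step 3: w='c' (idx 1), next='c' -> output (1, 'c'), add 'cc' as idx 3
Step 4: w='b' (idx 2), next='b' -> output (2, 'b'), add 'bb' as idx 4
Step 5: w='cc' (idx 3), next='c' -> output (3, 'c'), add 'ccc' as idx 5
Step 6: w='cc' (idx 3), end of input -> output (3, '')


Encoded: [(0, 'c'), (0, 'b'), (1, 'c'), (2, 'b'), (3, 'c'), (3, '')]


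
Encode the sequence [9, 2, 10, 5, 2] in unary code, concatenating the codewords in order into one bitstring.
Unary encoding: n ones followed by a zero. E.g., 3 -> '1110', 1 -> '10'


Encode each number as n ones followed by a terminating 0:
  9 -> 1111111110 (10 bits)
  2 -> 110 (3 bits)
  10 -> 11111111110 (11 bits)
  5 -> 111110 (6 bits)
  2 -> 110 (3 bits)
Total length = 10 + 3 + 11 + 6 + 3 = 33 bits.

Unary([9, 2, 10, 5, 2]) = 111111111011011111111110111110110 (33 bits)


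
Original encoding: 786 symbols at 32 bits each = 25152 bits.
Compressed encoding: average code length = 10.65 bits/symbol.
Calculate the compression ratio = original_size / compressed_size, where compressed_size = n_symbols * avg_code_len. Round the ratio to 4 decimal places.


original_size = n_symbols * orig_bits = 786 * 32 = 25152 bits
compressed_size = n_symbols * avg_code_len = 786 * 10.65 = 8370.9 bits
ratio = original_size / compressed_size = 25152 / 8370.9 = 3.0047

Compression ratio = 3.0047


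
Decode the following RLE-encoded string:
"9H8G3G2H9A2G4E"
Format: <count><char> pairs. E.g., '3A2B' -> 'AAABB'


Expanding each <count><char> pair:
  9H -> 'HHHHHHHHH'
  8G -> 'GGGGGGGG'
  3G -> 'GGG'
  2H -> 'HH'
  9A -> 'AAAAAAAAA'
  2G -> 'GG'
  4E -> 'EEEE'

Decoded = HHHHHHHHHGGGGGGGGGGGHHAAAAAAAAAGGEEEE


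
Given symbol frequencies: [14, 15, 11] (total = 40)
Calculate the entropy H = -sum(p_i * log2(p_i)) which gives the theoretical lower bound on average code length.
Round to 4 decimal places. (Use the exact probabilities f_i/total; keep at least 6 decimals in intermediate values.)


Per-symbol terms -p_i * log2(p_i) with p_i = f_i/40:
  p = 14/40 = 0.350000: log2(p) = -1.514573, -p*log2(p) = 0.530101
  p = 15/40 = 0.375000: log2(p) = -1.415037, -p*log2(p) = 0.530639
  p = 11/40 = 0.275000: log2(p) = -1.862496, -p*log2(p) = 0.512187
H = 0.530101 + 0.530639 + 0.512187 = 1.572927

H = 1.5729 bits/symbol


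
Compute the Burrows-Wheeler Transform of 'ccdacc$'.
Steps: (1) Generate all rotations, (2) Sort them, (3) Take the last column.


Rotations (sorted):
  0: $ccdacc -> last char: c
  1: acc$ccd -> last char: d
  2: c$ccdac -> last char: c
  3: cc$ccda -> last char: a
  4: ccdacc$ -> last char: $
  5: cdacc$c -> last char: c
  6: dacc$cc -> last char: c


BWT = cdca$cc


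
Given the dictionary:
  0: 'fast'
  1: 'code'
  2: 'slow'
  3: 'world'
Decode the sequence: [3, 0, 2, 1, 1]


Look up each index in the dictionary:
  3 -> 'world'
  0 -> 'fast'
  2 -> 'slow'
  1 -> 'code'
  1 -> 'code'

Decoded: "world fast slow code code"


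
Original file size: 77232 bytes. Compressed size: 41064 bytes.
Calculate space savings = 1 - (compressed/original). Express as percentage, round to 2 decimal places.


ratio = compressed/original = 41064/77232 = 0.531697
savings = 1 - ratio = 1 - 0.531697 = 0.468303
as a percentage: 0.468303 * 100 = 46.83%

Space savings = 1 - 41064/77232 = 46.83%


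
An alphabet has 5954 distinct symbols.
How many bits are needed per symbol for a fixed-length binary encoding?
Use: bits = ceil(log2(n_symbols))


log2(5954) = 12.5396
Bracket: 2^12 = 4096 < 5954 <= 2^13 = 8192
So ceil(log2(5954)) = 13

bits = ceil(log2(5954)) = ceil(12.5396) = 13 bits


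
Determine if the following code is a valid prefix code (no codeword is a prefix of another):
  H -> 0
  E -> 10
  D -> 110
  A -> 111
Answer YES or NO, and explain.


Checking each pair (does one codeword prefix another?):
  H='0' vs E='10': no prefix
  H='0' vs D='110': no prefix
  H='0' vs A='111': no prefix
  E='10' vs H='0': no prefix
  E='10' vs D='110': no prefix
  E='10' vs A='111': no prefix
  D='110' vs H='0': no prefix
  D='110' vs E='10': no prefix
  D='110' vs A='111': no prefix
  A='111' vs H='0': no prefix
  A='111' vs E='10': no prefix
  A='111' vs D='110': no prefix
No violation found over all pairs.

YES -- this is a valid prefix code. No codeword is a prefix of any other codeword.


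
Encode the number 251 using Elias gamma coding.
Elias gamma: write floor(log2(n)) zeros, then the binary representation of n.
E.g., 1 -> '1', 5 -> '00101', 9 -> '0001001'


num_bits = floor(log2(251)) + 1 = 8
leading_zeros = num_bits - 1 = 7
binary(251) = 11111011

Elias gamma(251) = '0000000' + '11111011' = 000000011111011 (15 bits)


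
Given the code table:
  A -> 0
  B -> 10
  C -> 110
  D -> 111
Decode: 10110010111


Decoding:
10 -> B
110 -> C
0 -> A
10 -> B
111 -> D


Result: BCABD


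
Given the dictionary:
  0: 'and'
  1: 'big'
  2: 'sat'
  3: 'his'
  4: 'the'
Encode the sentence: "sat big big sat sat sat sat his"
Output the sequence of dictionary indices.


Look up each word in the dictionary:
  'sat' -> 2
  'big' -> 1
  'big' -> 1
  'sat' -> 2
  'sat' -> 2
  'sat' -> 2
  'sat' -> 2
  'his' -> 3

Encoded: [2, 1, 1, 2, 2, 2, 2, 3]


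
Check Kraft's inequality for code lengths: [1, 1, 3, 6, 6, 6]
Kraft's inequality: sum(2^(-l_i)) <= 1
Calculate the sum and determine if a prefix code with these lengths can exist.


Sum = 2^(-1) + 2^(-1) + 2^(-3) + 2^(-6) + 2^(-6) + 2^(-6)
    = 0.5 + 0.5 + 0.125 + 0.015625 + 0.015625 + 0.015625
    = 75/64 = 1.171875
Since 1.171875 > 1, Kraft's inequality is NOT satisfied.
A prefix code with these lengths CANNOT exist.

Kraft sum = 1.171875. Not satisfied.


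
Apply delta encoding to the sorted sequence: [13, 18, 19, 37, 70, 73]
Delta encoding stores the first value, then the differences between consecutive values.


First value: 13
Deltas:
  18 - 13 = 5
  19 - 18 = 1
  37 - 19 = 18
  70 - 37 = 33
  73 - 70 = 3


Delta encoded: [13, 5, 1, 18, 33, 3]


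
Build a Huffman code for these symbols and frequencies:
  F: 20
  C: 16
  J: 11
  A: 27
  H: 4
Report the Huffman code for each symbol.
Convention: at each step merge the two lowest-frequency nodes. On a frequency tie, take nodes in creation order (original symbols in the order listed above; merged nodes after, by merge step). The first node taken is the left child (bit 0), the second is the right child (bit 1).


Huffman tree construction:
Step 1: Merge H(4) + J(11) = 15
Step 2: Merge (H+J)(15) + C(16) = 31
Step 3: Merge F(20) + A(27) = 47
Step 4: Merge ((H+J)+C)(31) + (F+A)(47) = 78
Read each symbol's code off the tree from the root (left child = 0, right child = 1).

Codes:
  F: 10 (length 2)
  C: 01 (length 2)
  J: 001 (length 3)
  A: 11 (length 2)
  H: 000 (length 3)
Average code length: 171/78 = 2.1923 bits/symbol


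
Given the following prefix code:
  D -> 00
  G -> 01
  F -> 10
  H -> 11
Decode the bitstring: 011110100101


Decoding step by step:
Bits 01 -> G
Bits 11 -> H
Bits 10 -> F
Bits 10 -> F
Bits 01 -> G
Bits 01 -> G


Decoded message: GHFFGG


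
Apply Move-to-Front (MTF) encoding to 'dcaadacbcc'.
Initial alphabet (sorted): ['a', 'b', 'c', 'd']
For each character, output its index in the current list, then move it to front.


MTF encoding:
'd': index 3 in ['a', 'b', 'c', 'd'] -> ['d', 'a', 'b', 'c']
'c': index 3 in ['d', 'a', 'b', 'c'] -> ['c', 'd', 'a', 'b']
'a': index 2 in ['c', 'd', 'a', 'b'] -> ['a', 'c', 'd', 'b']
'a': index 0 in ['a', 'c', 'd', 'b'] -> ['a', 'c', 'd', 'b']
'd': index 2 in ['a', 'c', 'd', 'b'] -> ['d', 'a', 'c', 'b']
'a': index 1 in ['d', 'a', 'c', 'b'] -> ['a', 'd', 'c', 'b']
'c': index 2 in ['a', 'd', 'c', 'b'] -> ['c', 'a', 'd', 'b']
'b': index 3 in ['c', 'a', 'd', 'b'] -> ['b', 'c', 'a', 'd']
'c': index 1 in ['b', 'c', 'a', 'd'] -> ['c', 'b', 'a', 'd']
'c': index 0 in ['c', 'b', 'a', 'd'] -> ['c', 'b', 'a', 'd']


Output: [3, 3, 2, 0, 2, 1, 2, 3, 1, 0]


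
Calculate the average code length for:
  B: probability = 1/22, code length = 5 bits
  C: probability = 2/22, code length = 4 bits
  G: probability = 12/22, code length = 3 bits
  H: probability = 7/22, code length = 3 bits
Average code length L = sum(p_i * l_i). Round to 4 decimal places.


Weighted contributions p_i * l_i:
  B: (1/22) * 5 = 5/22
  C: (2/22) * 4 = 8/22
  G: (12/22) * 3 = 36/22
  H: (7/22) * 3 = 21/22
Sum = (5 + 8 + 36 + 21)/22 = 70/22

L = 70/22 = 3.1818 bits/symbol


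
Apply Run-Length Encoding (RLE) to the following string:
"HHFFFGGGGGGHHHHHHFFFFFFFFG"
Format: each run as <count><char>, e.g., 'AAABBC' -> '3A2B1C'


Scanning runs left to right:
  i=0: run of 'H' x 2 -> '2H'
  i=2: run of 'F' x 3 -> '3F'
  i=5: run of 'G' x 6 -> '6G'
  i=11: run of 'H' x 6 -> '6H'
  i=17: run of 'F' x 8 -> '8F'
  i=25: run of 'G' x 1 -> '1G'

RLE = 2H3F6G6H8F1G


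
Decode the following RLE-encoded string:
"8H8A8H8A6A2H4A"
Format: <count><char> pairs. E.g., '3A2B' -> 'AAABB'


Expanding each <count><char> pair:
  8H -> 'HHHHHHHH'
  8A -> 'AAAAAAAA'
  8H -> 'HHHHHHHH'
  8A -> 'AAAAAAAA'
  6A -> 'AAAAAA'
  2H -> 'HH'
  4A -> 'AAAA'

Decoded = HHHHHHHHAAAAAAAAHHHHHHHHAAAAAAAAAAAAAAHHAAAA


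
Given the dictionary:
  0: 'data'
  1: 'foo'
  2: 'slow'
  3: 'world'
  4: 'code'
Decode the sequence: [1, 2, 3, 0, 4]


Look up each index in the dictionary:
  1 -> 'foo'
  2 -> 'slow'
  3 -> 'world'
  0 -> 'data'
  4 -> 'code'

Decoded: "foo slow world data code"


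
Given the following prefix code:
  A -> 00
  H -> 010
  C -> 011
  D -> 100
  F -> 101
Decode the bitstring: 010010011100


Decoding step by step:
Bits 010 -> H
Bits 010 -> H
Bits 011 -> C
Bits 100 -> D


Decoded message: HHCD


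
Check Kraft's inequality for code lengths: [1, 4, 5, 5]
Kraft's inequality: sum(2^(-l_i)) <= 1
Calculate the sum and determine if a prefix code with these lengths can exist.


Sum = 2^(-1) + 2^(-4) + 2^(-5) + 2^(-5)
    = 0.5 + 0.0625 + 0.03125 + 0.03125
    = 20/32 = 0.625
Since 0.625 <= 1, Kraft's inequality IS satisfied.
A prefix code with these lengths CAN exist.

Kraft sum = 0.625. Satisfied.


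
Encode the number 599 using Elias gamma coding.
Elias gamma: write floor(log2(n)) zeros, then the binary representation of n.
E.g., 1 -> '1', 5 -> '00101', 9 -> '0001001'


num_bits = floor(log2(599)) + 1 = 10
leading_zeros = num_bits - 1 = 9
binary(599) = 1001010111

Elias gamma(599) = '000000000' + '1001010111' = 0000000001001010111 (19 bits)


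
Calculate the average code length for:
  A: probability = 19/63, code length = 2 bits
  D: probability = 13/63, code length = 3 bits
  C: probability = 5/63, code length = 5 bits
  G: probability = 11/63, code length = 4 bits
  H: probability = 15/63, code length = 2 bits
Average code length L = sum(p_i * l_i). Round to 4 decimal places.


Weighted contributions p_i * l_i:
  A: (19/63) * 2 = 38/63
  D: (13/63) * 3 = 39/63
  C: (5/63) * 5 = 25/63
  G: (11/63) * 4 = 44/63
  H: (15/63) * 2 = 30/63
Sum = (38 + 39 + 25 + 44 + 30)/63 = 176/63

L = 176/63 = 2.7937 bits/symbol


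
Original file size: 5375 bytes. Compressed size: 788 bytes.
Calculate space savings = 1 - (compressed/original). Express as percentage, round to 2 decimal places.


ratio = compressed/original = 788/5375 = 0.146605
savings = 1 - ratio = 1 - 0.146605 = 0.853395
as a percentage: 0.853395 * 100 = 85.34%

Space savings = 1 - 788/5375 = 85.34%


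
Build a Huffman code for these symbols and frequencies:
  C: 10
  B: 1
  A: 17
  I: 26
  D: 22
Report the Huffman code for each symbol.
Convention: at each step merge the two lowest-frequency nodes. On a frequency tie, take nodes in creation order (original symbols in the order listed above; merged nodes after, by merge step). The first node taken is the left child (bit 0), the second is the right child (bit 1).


Huffman tree construction:
Step 1: Merge B(1) + C(10) = 11
Step 2: Merge (B+C)(11) + A(17) = 28
Step 3: Merge D(22) + I(26) = 48
Step 4: Merge ((B+C)+A)(28) + (D+I)(48) = 76
Read each symbol's code off the tree from the root (left child = 0, right child = 1).

Codes:
  C: 001 (length 3)
  B: 000 (length 3)
  A: 01 (length 2)
  I: 11 (length 2)
  D: 10 (length 2)
Average code length: 163/76 = 2.1447 bits/symbol


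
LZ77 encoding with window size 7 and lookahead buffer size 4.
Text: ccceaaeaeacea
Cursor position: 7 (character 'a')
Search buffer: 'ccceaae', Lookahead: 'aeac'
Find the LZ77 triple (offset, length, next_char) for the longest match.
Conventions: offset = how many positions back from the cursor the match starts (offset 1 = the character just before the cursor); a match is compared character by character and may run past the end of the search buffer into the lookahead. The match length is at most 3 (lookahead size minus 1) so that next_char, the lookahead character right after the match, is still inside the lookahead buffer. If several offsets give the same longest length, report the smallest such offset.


Try each offset into the search buffer:
  offset=1 (pos 6, char 'e'): match length 0
  offset=2 (pos 5, char 'a'): match length 3
  offset=3 (pos 4, char 'a'): match length 1
  offset=4 (pos 3, char 'e'): match length 0
  offset=5 (pos 2, char 'c'): match length 0
  offset=6 (pos 1, char 'c'): match length 0
  offset=7 (pos 0, char 'c'): match length 0
Longest match has length 3 at offset 2.
next_char = character at position 7 + 3 = 10 -> 'c'

Best match: offset=2, length=3 (matching 'aea' starting at position 5)
LZ77 triple: (2, 3, 'c')


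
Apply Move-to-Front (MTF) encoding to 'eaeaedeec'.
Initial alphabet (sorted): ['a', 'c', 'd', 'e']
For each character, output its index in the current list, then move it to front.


MTF encoding:
'e': index 3 in ['a', 'c', 'd', 'e'] -> ['e', 'a', 'c', 'd']
'a': index 1 in ['e', 'a', 'c', 'd'] -> ['a', 'e', 'c', 'd']
'e': index 1 in ['a', 'e', 'c', 'd'] -> ['e', 'a', 'c', 'd']
'a': index 1 in ['e', 'a', 'c', 'd'] -> ['a', 'e', 'c', 'd']
'e': index 1 in ['a', 'e', 'c', 'd'] -> ['e', 'a', 'c', 'd']
'd': index 3 in ['e', 'a', 'c', 'd'] -> ['d', 'e', 'a', 'c']
'e': index 1 in ['d', 'e', 'a', 'c'] -> ['e', 'd', 'a', 'c']
'e': index 0 in ['e', 'd', 'a', 'c'] -> ['e', 'd', 'a', 'c']
'c': index 3 in ['e', 'd', 'a', 'c'] -> ['c', 'e', 'd', 'a']


Output: [3, 1, 1, 1, 1, 3, 1, 0, 3]


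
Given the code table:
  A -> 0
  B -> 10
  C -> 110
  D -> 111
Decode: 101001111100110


Decoding:
10 -> B
10 -> B
0 -> A
111 -> D
110 -> C
0 -> A
110 -> C


Result: BBADCAC


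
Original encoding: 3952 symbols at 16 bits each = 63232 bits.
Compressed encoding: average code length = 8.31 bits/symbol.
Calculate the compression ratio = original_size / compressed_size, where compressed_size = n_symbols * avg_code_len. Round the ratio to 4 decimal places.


original_size = n_symbols * orig_bits = 3952 * 16 = 63232 bits
compressed_size = n_symbols * avg_code_len = 3952 * 8.31 = 32841.12 bits
ratio = original_size / compressed_size = 63232 / 32841.12 = 1.9254

Compression ratio = 1.9254


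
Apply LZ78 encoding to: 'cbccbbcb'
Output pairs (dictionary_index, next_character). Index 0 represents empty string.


LZ78 encoding steps:
Dictionary: {0: ''}
Step 1: w='' (idx 0), next='c' -> output (0, 'c'), add 'c' as idx 1
Step 2: w='' (idx 0), next='b' -> output (0, 'b'), add 'b' as idx 2
Step 3: w='c' (idx 1), next='c' -> output (1, 'c'), add 'cc' as idx 3
Step 4: w='b' (idx 2), next='b' -> output (2, 'b'), add 'bb' as idx 4
Step 5: w='c' (idx 1), next='b' -> output (1, 'b'), add 'cb' as idx 5


Encoded: [(0, 'c'), (0, 'b'), (1, 'c'), (2, 'b'), (1, 'b')]


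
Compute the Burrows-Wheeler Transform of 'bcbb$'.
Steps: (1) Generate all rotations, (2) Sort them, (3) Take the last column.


Rotations (sorted):
  0: $bcbb -> last char: b
  1: b$bcb -> last char: b
  2: bb$bc -> last char: c
  3: bcbb$ -> last char: $
  4: cbb$b -> last char: b


BWT = bbc$b


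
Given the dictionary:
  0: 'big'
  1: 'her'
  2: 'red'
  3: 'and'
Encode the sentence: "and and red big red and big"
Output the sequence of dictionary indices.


Look up each word in the dictionary:
  'and' -> 3
  'and' -> 3
  'red' -> 2
  'big' -> 0
  'red' -> 2
  'and' -> 3
  'big' -> 0

Encoded: [3, 3, 2, 0, 2, 3, 0]


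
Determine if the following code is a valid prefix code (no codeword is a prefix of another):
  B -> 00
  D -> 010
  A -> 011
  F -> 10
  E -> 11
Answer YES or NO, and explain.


Checking each pair (does one codeword prefix another?):
  B='00' vs D='010': no prefix
  B='00' vs A='011': no prefix
  B='00' vs F='10': no prefix
  B='00' vs E='11': no prefix
  D='010' vs B='00': no prefix
  D='010' vs A='011': no prefix
  D='010' vs F='10': no prefix
  D='010' vs E='11': no prefix
  A='011' vs B='00': no prefix
  A='011' vs D='010': no prefix
  A='011' vs F='10': no prefix
  A='011' vs E='11': no prefix
  F='10' vs B='00': no prefix
  F='10' vs D='010': no prefix
  F='10' vs A='011': no prefix
  F='10' vs E='11': no prefix
  E='11' vs B='00': no prefix
  E='11' vs D='010': no prefix
  E='11' vs A='011': no prefix
  E='11' vs F='10': no prefix
No violation found over all pairs.

YES -- this is a valid prefix code. No codeword is a prefix of any other codeword.


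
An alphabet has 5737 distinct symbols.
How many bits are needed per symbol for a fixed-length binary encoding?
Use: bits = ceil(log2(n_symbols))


log2(5737) = 12.4861
Bracket: 2^12 = 4096 < 5737 <= 2^13 = 8192
So ceil(log2(5737)) = 13

bits = ceil(log2(5737)) = ceil(12.4861) = 13 bits


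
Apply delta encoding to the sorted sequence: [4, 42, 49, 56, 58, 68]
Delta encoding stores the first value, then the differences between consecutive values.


First value: 4
Deltas:
  42 - 4 = 38
  49 - 42 = 7
  56 - 49 = 7
  58 - 56 = 2
  68 - 58 = 10


Delta encoded: [4, 38, 7, 7, 2, 10]


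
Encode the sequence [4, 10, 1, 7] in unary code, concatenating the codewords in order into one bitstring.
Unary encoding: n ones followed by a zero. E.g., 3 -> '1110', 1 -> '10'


Encode each number as n ones followed by a terminating 0:
  4 -> 11110 (5 bits)
  10 -> 11111111110 (11 bits)
  1 -> 10 (2 bits)
  7 -> 11111110 (8 bits)
Total length = 5 + 11 + 2 + 8 = 26 bits.

Unary([4, 10, 1, 7]) = 11110111111111101011111110 (26 bits)


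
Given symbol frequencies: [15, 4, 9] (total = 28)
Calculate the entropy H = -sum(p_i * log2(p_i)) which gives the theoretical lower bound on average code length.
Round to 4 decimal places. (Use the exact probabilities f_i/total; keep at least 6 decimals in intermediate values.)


Per-symbol terms -p_i * log2(p_i) with p_i = f_i/28:
  p = 15/28 = 0.535714: log2(p) = -0.900464, -p*log2(p) = 0.482392
  p = 4/28 = 0.142857: log2(p) = -2.807355, -p*log2(p) = 0.401051
  p = 9/28 = 0.321429: log2(p) = -1.637430, -p*log2(p) = 0.526317
H = 0.482392 + 0.401051 + 0.526317 = 1.409760

H = 1.4098 bits/symbol


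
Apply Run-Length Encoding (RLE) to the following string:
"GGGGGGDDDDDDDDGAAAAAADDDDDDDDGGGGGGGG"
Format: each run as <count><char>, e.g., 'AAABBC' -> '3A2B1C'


Scanning runs left to right:
  i=0: run of 'G' x 6 -> '6G'
  i=6: run of 'D' x 8 -> '8D'
  i=14: run of 'G' x 1 -> '1G'
  i=15: run of 'A' x 6 -> '6A'
  i=21: run of 'D' x 8 -> '8D'
  i=29: run of 'G' x 8 -> '8G'

RLE = 6G8D1G6A8D8G


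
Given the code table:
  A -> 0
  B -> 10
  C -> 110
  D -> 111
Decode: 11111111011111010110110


Decoding:
111 -> D
111 -> D
110 -> C
111 -> D
110 -> C
10 -> B
110 -> C
110 -> C


Result: DDCDCBCC


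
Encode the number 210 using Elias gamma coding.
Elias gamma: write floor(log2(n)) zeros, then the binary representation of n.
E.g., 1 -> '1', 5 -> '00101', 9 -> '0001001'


num_bits = floor(log2(210)) + 1 = 8
leading_zeros = num_bits - 1 = 7
binary(210) = 11010010

Elias gamma(210) = '0000000' + '11010010' = 000000011010010 (15 bits)


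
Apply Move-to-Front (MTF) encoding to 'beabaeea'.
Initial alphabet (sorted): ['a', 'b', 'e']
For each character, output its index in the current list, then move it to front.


MTF encoding:
'b': index 1 in ['a', 'b', 'e'] -> ['b', 'a', 'e']
'e': index 2 in ['b', 'a', 'e'] -> ['e', 'b', 'a']
'a': index 2 in ['e', 'b', 'a'] -> ['a', 'e', 'b']
'b': index 2 in ['a', 'e', 'b'] -> ['b', 'a', 'e']
'a': index 1 in ['b', 'a', 'e'] -> ['a', 'b', 'e']
'e': index 2 in ['a', 'b', 'e'] -> ['e', 'a', 'b']
'e': index 0 in ['e', 'a', 'b'] -> ['e', 'a', 'b']
'a': index 1 in ['e', 'a', 'b'] -> ['a', 'e', 'b']


Output: [1, 2, 2, 2, 1, 2, 0, 1]


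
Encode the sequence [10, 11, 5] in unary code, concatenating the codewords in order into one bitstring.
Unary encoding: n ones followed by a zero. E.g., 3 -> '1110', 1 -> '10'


Encode each number as n ones followed by a terminating 0:
  10 -> 11111111110 (11 bits)
  11 -> 111111111110 (12 bits)
  5 -> 111110 (6 bits)
Total length = 11 + 12 + 6 = 29 bits.

Unary([10, 11, 5]) = 11111111110111111111110111110 (29 bits)


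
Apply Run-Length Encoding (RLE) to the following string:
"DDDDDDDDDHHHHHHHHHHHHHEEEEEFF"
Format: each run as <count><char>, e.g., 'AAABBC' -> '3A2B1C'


Scanning runs left to right:
  i=0: run of 'D' x 9 -> '9D'
  i=9: run of 'H' x 13 -> '13H'
  i=22: run of 'E' x 5 -> '5E'
  i=27: run of 'F' x 2 -> '2F'

RLE = 9D13H5E2F


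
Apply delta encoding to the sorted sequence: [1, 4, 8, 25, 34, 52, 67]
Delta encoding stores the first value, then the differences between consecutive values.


First value: 1
Deltas:
  4 - 1 = 3
  8 - 4 = 4
  25 - 8 = 17
  34 - 25 = 9
  52 - 34 = 18
  67 - 52 = 15


Delta encoded: [1, 3, 4, 17, 9, 18, 15]


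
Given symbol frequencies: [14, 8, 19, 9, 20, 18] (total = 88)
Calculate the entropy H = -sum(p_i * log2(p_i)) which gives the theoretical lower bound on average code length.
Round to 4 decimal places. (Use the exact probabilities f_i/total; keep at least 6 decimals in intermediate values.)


Per-symbol terms -p_i * log2(p_i) with p_i = f_i/88:
  p = 14/88 = 0.159091: log2(p) = -2.652077, -p*log2(p) = 0.421921
  p = 8/88 = 0.090909: log2(p) = -3.459432, -p*log2(p) = 0.314494
  p = 19/88 = 0.215909: log2(p) = -2.211504, -p*log2(p) = 0.477484
  p = 9/88 = 0.102273: log2(p) = -3.289507, -p*log2(p) = 0.336427
  p = 20/88 = 0.227273: log2(p) = -2.137504, -p*log2(p) = 0.485796
  p = 18/88 = 0.204545: log2(p) = -2.289507, -p*log2(p) = 0.468308
H = 0.421921 + 0.314494 + 0.477484 + 0.336427 + 0.485796 + 0.468308 = 2.504430

H = 2.5044 bits/symbol


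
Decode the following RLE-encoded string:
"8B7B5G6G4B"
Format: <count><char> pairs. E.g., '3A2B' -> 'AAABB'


Expanding each <count><char> pair:
  8B -> 'BBBBBBBB'
  7B -> 'BBBBBBB'
  5G -> 'GGGGG'
  6G -> 'GGGGGG'
  4B -> 'BBBB'

Decoded = BBBBBBBBBBBBBBBGGGGGGGGGGGBBBB


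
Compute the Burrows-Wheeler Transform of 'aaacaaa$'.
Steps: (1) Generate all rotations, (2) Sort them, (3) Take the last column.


Rotations (sorted):
  0: $aaacaaa -> last char: a
  1: a$aaacaa -> last char: a
  2: aa$aaaca -> last char: a
  3: aaa$aaac -> last char: c
  4: aaacaaa$ -> last char: $
  5: aacaaa$a -> last char: a
  6: acaaa$aa -> last char: a
  7: caaa$aaa -> last char: a


BWT = aaac$aaa


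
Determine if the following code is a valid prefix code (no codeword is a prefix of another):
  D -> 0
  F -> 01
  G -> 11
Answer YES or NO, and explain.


Checking each pair (does one codeword prefix another?):
  D='0' vs F='01': prefix -- VIOLATION

NO -- this is NOT a valid prefix code. D (0) is a prefix of F (01).


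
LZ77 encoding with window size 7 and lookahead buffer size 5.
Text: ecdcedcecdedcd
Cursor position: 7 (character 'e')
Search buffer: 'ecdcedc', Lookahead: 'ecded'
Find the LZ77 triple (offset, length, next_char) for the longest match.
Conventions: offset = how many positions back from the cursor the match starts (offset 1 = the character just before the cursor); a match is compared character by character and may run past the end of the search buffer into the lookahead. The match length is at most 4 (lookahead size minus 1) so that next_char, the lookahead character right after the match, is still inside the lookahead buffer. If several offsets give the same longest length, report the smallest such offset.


Try each offset into the search buffer:
  offset=1 (pos 6, char 'c'): match length 0
  offset=2 (pos 5, char 'd'): match length 0
  offset=3 (pos 4, char 'e'): match length 1
  offset=4 (pos 3, char 'c'): match length 0
  offset=5 (pos 2, char 'd'): match length 0
  offset=6 (pos 1, char 'c'): match length 0
  offset=7 (pos 0, char 'e'): match length 3
Longest match has length 3 at offset 7.
next_char = character at position 7 + 3 = 10 -> 'e'

Best match: offset=7, length=3 (matching 'ecd' starting at position 0)
LZ77 triple: (7, 3, 'e')


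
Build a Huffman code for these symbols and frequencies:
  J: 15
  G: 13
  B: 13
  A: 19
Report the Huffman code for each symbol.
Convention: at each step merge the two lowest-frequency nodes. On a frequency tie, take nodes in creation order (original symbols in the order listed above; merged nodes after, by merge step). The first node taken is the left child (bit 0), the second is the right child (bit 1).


Huffman tree construction:
Step 1: Merge G(13) + B(13) = 26
Step 2: Merge J(15) + A(19) = 34
Step 3: Merge (G+B)(26) + (J+A)(34) = 60
Read each symbol's code off the tree from the root (left child = 0, right child = 1).

Codes:
  J: 10 (length 2)
  G: 00 (length 2)
  B: 01 (length 2)
  A: 11 (length 2)
Average code length: 120/60 = 2.0000 bits/symbol


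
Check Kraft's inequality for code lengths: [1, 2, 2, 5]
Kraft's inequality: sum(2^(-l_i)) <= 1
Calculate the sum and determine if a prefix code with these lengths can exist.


Sum = 2^(-1) + 2^(-2) + 2^(-2) + 2^(-5)
    = 0.5 + 0.25 + 0.25 + 0.03125
    = 33/32 = 1.03125
Since 1.03125 > 1, Kraft's inequality is NOT satisfied.
A prefix code with these lengths CANNOT exist.

Kraft sum = 1.03125. Not satisfied.


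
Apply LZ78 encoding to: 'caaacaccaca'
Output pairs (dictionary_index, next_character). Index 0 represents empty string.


LZ78 encoding steps:
Dictionary: {0: ''}
Step 1: w='' (idx 0), next='c' -> output (0, 'c'), add 'c' as idx 1
Step 2: w='' (idx 0), next='a' -> output (0, 'a'), add 'a' as idx 2
Step 3: w='a' (idx 2), next='a' -> output (2, 'a'), add 'aa' as idx 3
Step 4: w='c' (idx 1), next='a' -> output (1, 'a'), add 'ca' as idx 4
Step 5: w='c' (idx 1), next='c' -> output (1, 'c'), add 'cc' as idx 5
Step 6: w='a' (idx 2), next='c' -> output (2, 'c'), add 'ac' as idx 6
Step 7: w='a' (idx 2), end of input -> output (2, '')


Encoded: [(0, 'c'), (0, 'a'), (2, 'a'), (1, 'a'), (1, 'c'), (2, 'c'), (2, '')]


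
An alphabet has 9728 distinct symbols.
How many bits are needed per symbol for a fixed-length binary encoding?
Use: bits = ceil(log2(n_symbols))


log2(9728) = 13.2479
Bracket: 2^13 = 8192 < 9728 <= 2^14 = 16384
So ceil(log2(9728)) = 14

bits = ceil(log2(9728)) = ceil(13.2479) = 14 bits


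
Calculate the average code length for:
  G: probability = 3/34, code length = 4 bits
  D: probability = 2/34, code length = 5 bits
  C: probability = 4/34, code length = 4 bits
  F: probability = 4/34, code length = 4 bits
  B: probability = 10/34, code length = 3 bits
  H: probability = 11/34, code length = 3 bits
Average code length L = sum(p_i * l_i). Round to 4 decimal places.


Weighted contributions p_i * l_i:
  G: (3/34) * 4 = 12/34
  D: (2/34) * 5 = 10/34
  C: (4/34) * 4 = 16/34
  F: (4/34) * 4 = 16/34
  B: (10/34) * 3 = 30/34
  H: (11/34) * 3 = 33/34
Sum = (12 + 10 + 16 + 16 + 30 + 33)/34 = 117/34

L = 117/34 = 3.4412 bits/symbol


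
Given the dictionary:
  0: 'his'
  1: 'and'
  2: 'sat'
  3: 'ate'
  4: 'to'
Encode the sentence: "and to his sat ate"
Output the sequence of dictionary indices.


Look up each word in the dictionary:
  'and' -> 1
  'to' -> 4
  'his' -> 0
  'sat' -> 2
  'ate' -> 3

Encoded: [1, 4, 0, 2, 3]


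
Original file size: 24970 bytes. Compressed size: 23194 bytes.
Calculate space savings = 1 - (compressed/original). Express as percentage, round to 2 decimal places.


ratio = compressed/original = 23194/24970 = 0.928875
savings = 1 - ratio = 1 - 0.928875 = 0.071125
as a percentage: 0.071125 * 100 = 7.11%

Space savings = 1 - 23194/24970 = 7.11%


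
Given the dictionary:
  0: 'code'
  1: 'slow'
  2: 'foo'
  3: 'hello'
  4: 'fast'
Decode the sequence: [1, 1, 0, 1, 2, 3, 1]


Look up each index in the dictionary:
  1 -> 'slow'
  1 -> 'slow'
  0 -> 'code'
  1 -> 'slow'
  2 -> 'foo'
  3 -> 'hello'
  1 -> 'slow'

Decoded: "slow slow code slow foo hello slow"


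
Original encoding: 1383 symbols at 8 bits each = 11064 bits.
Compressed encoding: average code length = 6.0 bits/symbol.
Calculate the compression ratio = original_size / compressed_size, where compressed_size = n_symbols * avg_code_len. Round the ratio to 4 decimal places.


original_size = n_symbols * orig_bits = 1383 * 8 = 11064 bits
compressed_size = n_symbols * avg_code_len = 1383 * 6.0 = 8298.0 bits
ratio = original_size / compressed_size = 11064 / 8298.0 = 1.3333

Compression ratio = 1.3333


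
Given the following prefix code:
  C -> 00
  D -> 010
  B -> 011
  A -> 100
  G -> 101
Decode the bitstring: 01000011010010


Decoding step by step:
Bits 010 -> D
Bits 00 -> C
Bits 011 -> B
Bits 010 -> D
Bits 010 -> D


Decoded message: DCBDD


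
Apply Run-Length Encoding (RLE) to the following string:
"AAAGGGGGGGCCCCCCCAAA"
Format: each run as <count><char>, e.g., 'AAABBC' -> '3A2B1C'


Scanning runs left to right:
  i=0: run of 'A' x 3 -> '3A'
  i=3: run of 'G' x 7 -> '7G'
  i=10: run of 'C' x 7 -> '7C'
  i=17: run of 'A' x 3 -> '3A'

RLE = 3A7G7C3A


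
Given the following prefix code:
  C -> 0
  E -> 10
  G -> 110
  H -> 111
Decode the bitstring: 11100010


Decoding step by step:
Bits 111 -> H
Bits 0 -> C
Bits 0 -> C
Bits 0 -> C
Bits 10 -> E


Decoded message: HCCCE


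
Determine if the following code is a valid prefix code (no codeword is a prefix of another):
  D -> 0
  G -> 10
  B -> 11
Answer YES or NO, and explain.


Checking each pair (does one codeword prefix another?):
  D='0' vs G='10': no prefix
  D='0' vs B='11': no prefix
  G='10' vs D='0': no prefix
  G='10' vs B='11': no prefix
  B='11' vs D='0': no prefix
  B='11' vs G='10': no prefix
No violation found over all pairs.

YES -- this is a valid prefix code. No codeword is a prefix of any other codeword.


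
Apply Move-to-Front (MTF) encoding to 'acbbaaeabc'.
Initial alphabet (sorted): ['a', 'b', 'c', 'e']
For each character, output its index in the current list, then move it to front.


MTF encoding:
'a': index 0 in ['a', 'b', 'c', 'e'] -> ['a', 'b', 'c', 'e']
'c': index 2 in ['a', 'b', 'c', 'e'] -> ['c', 'a', 'b', 'e']
'b': index 2 in ['c', 'a', 'b', 'e'] -> ['b', 'c', 'a', 'e']
'b': index 0 in ['b', 'c', 'a', 'e'] -> ['b', 'c', 'a', 'e']
'a': index 2 in ['b', 'c', 'a', 'e'] -> ['a', 'b', 'c', 'e']
'a': index 0 in ['a', 'b', 'c', 'e'] -> ['a', 'b', 'c', 'e']
'e': index 3 in ['a', 'b', 'c', 'e'] -> ['e', 'a', 'b', 'c']
'a': index 1 in ['e', 'a', 'b', 'c'] -> ['a', 'e', 'b', 'c']
'b': index 2 in ['a', 'e', 'b', 'c'] -> ['b', 'a', 'e', 'c']
'c': index 3 in ['b', 'a', 'e', 'c'] -> ['c', 'b', 'a', 'e']


Output: [0, 2, 2, 0, 2, 0, 3, 1, 2, 3]


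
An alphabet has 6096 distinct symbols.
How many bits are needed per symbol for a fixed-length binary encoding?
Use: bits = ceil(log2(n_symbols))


log2(6096) = 12.5736
Bracket: 2^12 = 4096 < 6096 <= 2^13 = 8192
So ceil(log2(6096)) = 13

bits = ceil(log2(6096)) = ceil(12.5736) = 13 bits


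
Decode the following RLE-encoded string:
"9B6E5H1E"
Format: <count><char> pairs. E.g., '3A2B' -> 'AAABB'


Expanding each <count><char> pair:
  9B -> 'BBBBBBBBB'
  6E -> 'EEEEEE'
  5H -> 'HHHHH'
  1E -> 'E'

Decoded = BBBBBBBBBEEEEEEHHHHHE


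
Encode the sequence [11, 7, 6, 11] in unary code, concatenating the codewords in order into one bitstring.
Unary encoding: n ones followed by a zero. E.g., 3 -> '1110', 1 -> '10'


Encode each number as n ones followed by a terminating 0:
  11 -> 111111111110 (12 bits)
  7 -> 11111110 (8 bits)
  6 -> 1111110 (7 bits)
  11 -> 111111111110 (12 bits)
Total length = 12 + 8 + 7 + 12 = 39 bits.

Unary([11, 7, 6, 11]) = 111111111110111111101111110111111111110 (39 bits)


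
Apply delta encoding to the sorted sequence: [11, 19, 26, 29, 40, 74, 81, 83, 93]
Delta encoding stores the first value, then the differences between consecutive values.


First value: 11
Deltas:
  19 - 11 = 8
  26 - 19 = 7
  29 - 26 = 3
  40 - 29 = 11
  74 - 40 = 34
  81 - 74 = 7
  83 - 81 = 2
  93 - 83 = 10


Delta encoded: [11, 8, 7, 3, 11, 34, 7, 2, 10]


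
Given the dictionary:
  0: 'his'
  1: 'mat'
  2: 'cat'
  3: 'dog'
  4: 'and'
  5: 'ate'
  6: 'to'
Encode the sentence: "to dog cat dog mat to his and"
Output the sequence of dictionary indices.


Look up each word in the dictionary:
  'to' -> 6
  'dog' -> 3
  'cat' -> 2
  'dog' -> 3
  'mat' -> 1
  'to' -> 6
  'his' -> 0
  'and' -> 4

Encoded: [6, 3, 2, 3, 1, 6, 0, 4]


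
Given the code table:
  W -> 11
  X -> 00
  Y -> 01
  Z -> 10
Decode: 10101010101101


Decoding:
10 -> Z
10 -> Z
10 -> Z
10 -> Z
10 -> Z
11 -> W
01 -> Y


Result: ZZZZZWY


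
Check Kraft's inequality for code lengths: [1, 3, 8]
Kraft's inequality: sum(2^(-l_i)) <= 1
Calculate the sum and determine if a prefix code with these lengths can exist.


Sum = 2^(-1) + 2^(-3) + 2^(-8)
    = 0.5 + 0.125 + 0.00390625
    = 161/256 = 0.62890625
Since 0.62890625 <= 1, Kraft's inequality IS satisfied.
A prefix code with these lengths CAN exist.

Kraft sum = 0.62890625. Satisfied.


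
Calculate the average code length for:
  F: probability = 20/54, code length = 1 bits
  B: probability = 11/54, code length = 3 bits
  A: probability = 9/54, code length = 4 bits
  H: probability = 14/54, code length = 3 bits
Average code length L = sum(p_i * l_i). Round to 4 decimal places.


Weighted contributions p_i * l_i:
  F: (20/54) * 1 = 20/54
  B: (11/54) * 3 = 33/54
  A: (9/54) * 4 = 36/54
  H: (14/54) * 3 = 42/54
Sum = (20 + 33 + 36 + 42)/54 = 131/54

L = 131/54 = 2.4259 bits/symbol


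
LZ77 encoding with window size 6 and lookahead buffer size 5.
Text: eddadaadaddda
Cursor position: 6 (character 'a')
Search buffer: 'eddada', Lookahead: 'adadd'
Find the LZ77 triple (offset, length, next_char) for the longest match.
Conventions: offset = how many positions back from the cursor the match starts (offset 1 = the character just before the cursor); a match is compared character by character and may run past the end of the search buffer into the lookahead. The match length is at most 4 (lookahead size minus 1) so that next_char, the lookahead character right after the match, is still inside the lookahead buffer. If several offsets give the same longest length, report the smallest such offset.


Try each offset into the search buffer:
  offset=1 (pos 5, char 'a'): match length 1
  offset=2 (pos 4, char 'd'): match length 0
  offset=3 (pos 3, char 'a'): match length 3
  offset=4 (pos 2, char 'd'): match length 0
  offset=5 (pos 1, char 'd'): match length 0
  offset=6 (pos 0, char 'e'): match length 0
Longest match has length 3 at offset 3.
next_char = character at position 6 + 3 = 9 -> 'd'

Best match: offset=3, length=3 (matching 'ada' starting at position 3)
LZ77 triple: (3, 3, 'd')


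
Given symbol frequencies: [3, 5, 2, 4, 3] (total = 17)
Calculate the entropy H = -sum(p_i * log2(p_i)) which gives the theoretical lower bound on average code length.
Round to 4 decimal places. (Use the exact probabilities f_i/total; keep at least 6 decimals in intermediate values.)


Per-symbol terms -p_i * log2(p_i) with p_i = f_i/17:
  p = 3/17 = 0.176471: log2(p) = -2.502500, -p*log2(p) = 0.441618
  p = 5/17 = 0.294118: log2(p) = -1.765535, -p*log2(p) = 0.519275
  p = 2/17 = 0.117647: log2(p) = -3.087463, -p*log2(p) = 0.363231
  p = 4/17 = 0.235294: log2(p) = -2.087463, -p*log2(p) = 0.491168
  p = 3/17 = 0.176471: log2(p) = -2.502500, -p*log2(p) = 0.441618
H = 0.441618 + 0.519275 + 0.363231 + 0.491168 + 0.441618 = 2.256910

H = 2.2569 bits/symbol


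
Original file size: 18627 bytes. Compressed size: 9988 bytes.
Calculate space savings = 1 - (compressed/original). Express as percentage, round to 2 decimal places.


ratio = compressed/original = 9988/18627 = 0.536211
savings = 1 - ratio = 1 - 0.536211 = 0.463789
as a percentage: 0.463789 * 100 = 46.38%

Space savings = 1 - 9988/18627 = 46.38%


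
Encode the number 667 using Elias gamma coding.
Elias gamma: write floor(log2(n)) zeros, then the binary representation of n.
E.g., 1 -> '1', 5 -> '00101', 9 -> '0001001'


num_bits = floor(log2(667)) + 1 = 10
leading_zeros = num_bits - 1 = 9
binary(667) = 1010011011

Elias gamma(667) = '000000000' + '1010011011' = 0000000001010011011 (19 bits)


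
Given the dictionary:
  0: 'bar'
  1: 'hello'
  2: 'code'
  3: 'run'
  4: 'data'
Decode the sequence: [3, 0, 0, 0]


Look up each index in the dictionary:
  3 -> 'run'
  0 -> 'bar'
  0 -> 'bar'
  0 -> 'bar'

Decoded: "run bar bar bar"


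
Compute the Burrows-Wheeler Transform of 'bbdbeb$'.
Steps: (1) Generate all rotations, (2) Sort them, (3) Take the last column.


Rotations (sorted):
  0: $bbdbeb -> last char: b
  1: b$bbdbe -> last char: e
  2: bbdbeb$ -> last char: $
  3: bdbeb$b -> last char: b
  4: beb$bbd -> last char: d
  5: dbeb$bb -> last char: b
  6: eb$bbdb -> last char: b


BWT = be$bdbb


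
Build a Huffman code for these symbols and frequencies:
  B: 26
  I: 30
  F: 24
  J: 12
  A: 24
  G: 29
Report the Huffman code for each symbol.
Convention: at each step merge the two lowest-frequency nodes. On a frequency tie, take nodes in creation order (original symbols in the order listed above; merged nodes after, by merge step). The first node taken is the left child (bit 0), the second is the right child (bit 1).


Huffman tree construction:
Step 1: Merge J(12) + F(24) = 36
Step 2: Merge A(24) + B(26) = 50
Step 3: Merge G(29) + I(30) = 59
Step 4: Merge (J+F)(36) + (A+B)(50) = 86
Step 5: Merge (G+I)(59) + ((J+F)+(A+B))(86) = 145
Read each symbol's code off the tree from the root (left child = 0, right child = 1).

Codes:
  B: 111 (length 3)
  I: 01 (length 2)
  F: 101 (length 3)
  J: 100 (length 3)
  A: 110 (length 3)
  G: 00 (length 2)
Average code length: 376/145 = 2.5931 bits/symbol


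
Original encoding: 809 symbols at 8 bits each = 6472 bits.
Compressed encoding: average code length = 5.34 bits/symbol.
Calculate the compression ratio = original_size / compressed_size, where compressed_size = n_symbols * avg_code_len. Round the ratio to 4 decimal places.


original_size = n_symbols * orig_bits = 809 * 8 = 6472 bits
compressed_size = n_symbols * avg_code_len = 809 * 5.34 = 4320.06 bits
ratio = original_size / compressed_size = 6472 / 4320.06 = 1.4981

Compression ratio = 1.4981
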